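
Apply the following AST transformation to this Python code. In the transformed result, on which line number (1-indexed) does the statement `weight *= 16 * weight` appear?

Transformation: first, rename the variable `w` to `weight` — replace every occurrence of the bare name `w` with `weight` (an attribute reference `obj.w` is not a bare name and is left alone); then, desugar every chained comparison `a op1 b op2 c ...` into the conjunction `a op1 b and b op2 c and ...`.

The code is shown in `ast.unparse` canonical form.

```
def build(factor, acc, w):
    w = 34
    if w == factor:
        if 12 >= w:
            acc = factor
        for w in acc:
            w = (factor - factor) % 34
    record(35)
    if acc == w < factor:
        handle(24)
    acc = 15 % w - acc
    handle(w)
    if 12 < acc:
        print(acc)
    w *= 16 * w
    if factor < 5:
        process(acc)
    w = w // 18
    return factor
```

Transformed code:
def build(factor, acc, weight):
    weight = 34
    if weight == factor:
        if 12 >= weight:
            acc = factor
        for weight in acc:
            weight = (factor - factor) % 34
    record(35)
    if acc == weight and weight < factor:
        handle(24)
    acc = 15 % weight - acc
    handle(weight)
    if 12 < acc:
        print(acc)
    weight *= 16 * weight
    if factor < 5:
        process(acc)
    weight = weight // 18
    return factor

15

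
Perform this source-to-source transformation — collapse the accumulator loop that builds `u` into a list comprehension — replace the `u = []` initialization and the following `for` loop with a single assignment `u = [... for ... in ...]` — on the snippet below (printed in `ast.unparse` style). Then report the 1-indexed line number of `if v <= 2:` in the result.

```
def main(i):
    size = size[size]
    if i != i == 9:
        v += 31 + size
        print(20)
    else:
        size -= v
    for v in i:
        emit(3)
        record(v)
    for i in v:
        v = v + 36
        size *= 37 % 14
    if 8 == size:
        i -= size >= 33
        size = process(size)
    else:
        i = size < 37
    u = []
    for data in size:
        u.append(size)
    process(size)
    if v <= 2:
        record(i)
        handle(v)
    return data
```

21

Transformed code:
def main(i):
    size = size[size]
    if i != i == 9:
        v += 31 + size
        print(20)
    else:
        size -= v
    for v in i:
        emit(3)
        record(v)
    for i in v:
        v = v + 36
        size *= 37 % 14
    if 8 == size:
        i -= size >= 33
        size = process(size)
    else:
        i = size < 37
    u = [size for data in size]
    process(size)
    if v <= 2:
        record(i)
        handle(v)
    return data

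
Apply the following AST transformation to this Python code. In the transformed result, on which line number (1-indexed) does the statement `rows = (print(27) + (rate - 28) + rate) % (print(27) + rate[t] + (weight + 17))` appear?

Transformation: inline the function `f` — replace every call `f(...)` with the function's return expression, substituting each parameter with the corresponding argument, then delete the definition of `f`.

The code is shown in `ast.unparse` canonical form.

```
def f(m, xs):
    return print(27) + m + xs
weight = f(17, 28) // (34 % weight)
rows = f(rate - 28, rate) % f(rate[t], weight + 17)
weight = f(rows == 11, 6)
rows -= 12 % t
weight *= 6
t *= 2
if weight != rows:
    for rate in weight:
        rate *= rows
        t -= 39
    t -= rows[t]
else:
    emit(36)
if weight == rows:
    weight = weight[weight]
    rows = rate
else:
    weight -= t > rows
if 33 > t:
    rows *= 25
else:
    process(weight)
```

Transformed code:
weight = (print(27) + 17 + 28) // (34 % weight)
rows = (print(27) + (rate - 28) + rate) % (print(27) + rate[t] + (weight + 17))
weight = print(27) + (rows == 11) + 6
rows -= 12 % t
weight *= 6
t *= 2
if weight != rows:
    for rate in weight:
        rate *= rows
        t -= 39
    t -= rows[t]
else:
    emit(36)
if weight == rows:
    weight = weight[weight]
    rows = rate
else:
    weight -= t > rows
if 33 > t:
    rows *= 25
else:
    process(weight)

2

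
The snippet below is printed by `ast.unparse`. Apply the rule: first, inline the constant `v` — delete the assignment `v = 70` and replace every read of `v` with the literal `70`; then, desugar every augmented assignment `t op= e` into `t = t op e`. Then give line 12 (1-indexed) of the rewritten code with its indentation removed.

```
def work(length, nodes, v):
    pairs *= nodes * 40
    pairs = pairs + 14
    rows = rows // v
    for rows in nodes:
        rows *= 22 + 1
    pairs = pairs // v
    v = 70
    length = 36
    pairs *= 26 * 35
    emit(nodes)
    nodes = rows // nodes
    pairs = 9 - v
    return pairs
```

pairs = 9 - 70

Transformed code:
def work(length, nodes, v):
    pairs = pairs * (nodes * 40)
    pairs = pairs + 14
    rows = rows // 70
    for rows in nodes:
        rows = rows * (22 + 1)
    pairs = pairs // 70
    length = 36
    pairs = pairs * (26 * 35)
    emit(nodes)
    nodes = rows // nodes
    pairs = 9 - 70
    return pairs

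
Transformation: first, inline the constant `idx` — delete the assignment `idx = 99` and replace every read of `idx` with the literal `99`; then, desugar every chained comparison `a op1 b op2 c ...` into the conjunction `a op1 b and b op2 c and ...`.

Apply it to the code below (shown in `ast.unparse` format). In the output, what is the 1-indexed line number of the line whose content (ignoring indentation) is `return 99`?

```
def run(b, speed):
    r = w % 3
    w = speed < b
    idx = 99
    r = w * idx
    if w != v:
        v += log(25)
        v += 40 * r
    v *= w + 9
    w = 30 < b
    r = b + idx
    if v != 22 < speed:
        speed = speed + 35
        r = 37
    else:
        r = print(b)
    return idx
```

16

Transformed code:
def run(b, speed):
    r = w % 3
    w = speed < b
    r = w * 99
    if w != v:
        v += log(25)
        v += 40 * r
    v *= w + 9
    w = 30 < b
    r = b + 99
    if v != 22 and 22 < speed:
        speed = speed + 35
        r = 37
    else:
        r = print(b)
    return 99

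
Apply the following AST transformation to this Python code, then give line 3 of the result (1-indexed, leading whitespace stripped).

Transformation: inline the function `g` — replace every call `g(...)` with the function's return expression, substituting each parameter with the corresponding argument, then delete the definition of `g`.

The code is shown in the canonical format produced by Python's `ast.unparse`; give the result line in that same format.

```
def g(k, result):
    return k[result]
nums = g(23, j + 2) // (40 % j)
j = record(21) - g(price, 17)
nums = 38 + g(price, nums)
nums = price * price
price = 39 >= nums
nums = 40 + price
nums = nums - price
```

nums = 38 + price[nums]

Transformed code:
nums = 23[j + 2] // (40 % j)
j = record(21) - price[17]
nums = 38 + price[nums]
nums = price * price
price = 39 >= nums
nums = 40 + price
nums = nums - price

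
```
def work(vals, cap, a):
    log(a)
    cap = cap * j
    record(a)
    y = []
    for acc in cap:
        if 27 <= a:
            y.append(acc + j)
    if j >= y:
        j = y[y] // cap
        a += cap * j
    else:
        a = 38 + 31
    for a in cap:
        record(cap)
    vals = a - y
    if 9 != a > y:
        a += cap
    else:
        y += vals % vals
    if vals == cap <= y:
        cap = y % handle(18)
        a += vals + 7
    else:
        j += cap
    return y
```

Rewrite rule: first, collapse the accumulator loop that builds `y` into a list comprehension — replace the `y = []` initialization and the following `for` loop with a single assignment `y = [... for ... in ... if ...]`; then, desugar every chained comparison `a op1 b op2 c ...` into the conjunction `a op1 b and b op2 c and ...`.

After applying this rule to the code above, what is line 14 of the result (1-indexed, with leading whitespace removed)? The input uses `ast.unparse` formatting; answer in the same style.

Transformed code:
def work(vals, cap, a):
    log(a)
    cap = cap * j
    record(a)
    y = [acc + j for acc in cap if 27 <= a]
    if j >= y:
        j = y[y] // cap
        a += cap * j
    else:
        a = 38 + 31
    for a in cap:
        record(cap)
    vals = a - y
    if 9 != a and a > y:
        a += cap
    else:
        y += vals % vals
    if vals == cap and cap <= y:
        cap = y % handle(18)
        a += vals + 7
    else:
        j += cap
    return y

if 9 != a and a > y:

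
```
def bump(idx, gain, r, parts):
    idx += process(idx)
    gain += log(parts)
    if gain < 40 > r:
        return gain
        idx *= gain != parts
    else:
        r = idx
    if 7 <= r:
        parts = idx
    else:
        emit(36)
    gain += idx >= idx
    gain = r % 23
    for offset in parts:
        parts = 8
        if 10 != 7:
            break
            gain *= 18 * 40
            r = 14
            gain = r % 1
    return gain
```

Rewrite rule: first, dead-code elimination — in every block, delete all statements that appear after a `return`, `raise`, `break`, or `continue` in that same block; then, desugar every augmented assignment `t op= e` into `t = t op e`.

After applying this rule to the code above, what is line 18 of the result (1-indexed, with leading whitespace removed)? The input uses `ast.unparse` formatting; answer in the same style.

Transformed code:
def bump(idx, gain, r, parts):
    idx = idx + process(idx)
    gain = gain + log(parts)
    if gain < 40 > r:
        return gain
    else:
        r = idx
    if 7 <= r:
        parts = idx
    else:
        emit(36)
    gain = gain + (idx >= idx)
    gain = r % 23
    for offset in parts:
        parts = 8
        if 10 != 7:
            break
    return gain

return gain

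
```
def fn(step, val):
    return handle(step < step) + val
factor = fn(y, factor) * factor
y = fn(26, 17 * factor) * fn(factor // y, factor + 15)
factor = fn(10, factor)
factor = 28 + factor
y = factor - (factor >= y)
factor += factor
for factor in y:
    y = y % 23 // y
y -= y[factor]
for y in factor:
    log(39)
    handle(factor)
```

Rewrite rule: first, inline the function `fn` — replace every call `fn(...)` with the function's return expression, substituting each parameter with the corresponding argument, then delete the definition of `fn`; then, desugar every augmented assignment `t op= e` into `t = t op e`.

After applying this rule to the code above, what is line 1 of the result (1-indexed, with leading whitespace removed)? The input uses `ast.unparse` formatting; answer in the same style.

Transformed code:
factor = (handle(y < y) + factor) * factor
y = (handle(26 < 26) + 17 * factor) * (handle(factor // y < factor // y) + (factor + 15))
factor = handle(10 < 10) + factor
factor = 28 + factor
y = factor - (factor >= y)
factor = factor + factor
for factor in y:
    y = y % 23 // y
y = y - y[factor]
for y in factor:
    log(39)
    handle(factor)

factor = (handle(y < y) + factor) * factor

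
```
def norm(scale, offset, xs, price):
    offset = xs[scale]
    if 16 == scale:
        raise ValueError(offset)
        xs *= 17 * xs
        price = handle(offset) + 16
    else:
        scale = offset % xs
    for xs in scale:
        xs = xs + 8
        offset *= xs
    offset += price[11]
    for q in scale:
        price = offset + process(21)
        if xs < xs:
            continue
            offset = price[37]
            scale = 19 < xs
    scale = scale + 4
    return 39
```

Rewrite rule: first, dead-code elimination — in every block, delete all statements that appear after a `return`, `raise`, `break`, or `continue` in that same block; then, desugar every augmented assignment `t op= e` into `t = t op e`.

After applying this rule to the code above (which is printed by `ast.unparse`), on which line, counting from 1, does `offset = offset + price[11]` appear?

Transformed code:
def norm(scale, offset, xs, price):
    offset = xs[scale]
    if 16 == scale:
        raise ValueError(offset)
    else:
        scale = offset % xs
    for xs in scale:
        xs = xs + 8
        offset = offset * xs
    offset = offset + price[11]
    for q in scale:
        price = offset + process(21)
        if xs < xs:
            continue
    scale = scale + 4
    return 39

10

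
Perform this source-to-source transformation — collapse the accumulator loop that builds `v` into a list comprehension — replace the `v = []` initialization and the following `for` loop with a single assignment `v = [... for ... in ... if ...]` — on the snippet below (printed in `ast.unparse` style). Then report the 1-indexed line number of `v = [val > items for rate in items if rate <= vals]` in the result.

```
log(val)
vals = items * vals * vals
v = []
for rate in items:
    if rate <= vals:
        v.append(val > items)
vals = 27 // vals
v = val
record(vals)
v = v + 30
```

3

Transformed code:
log(val)
vals = items * vals * vals
v = [val > items for rate in items if rate <= vals]
vals = 27 // vals
v = val
record(vals)
v = v + 30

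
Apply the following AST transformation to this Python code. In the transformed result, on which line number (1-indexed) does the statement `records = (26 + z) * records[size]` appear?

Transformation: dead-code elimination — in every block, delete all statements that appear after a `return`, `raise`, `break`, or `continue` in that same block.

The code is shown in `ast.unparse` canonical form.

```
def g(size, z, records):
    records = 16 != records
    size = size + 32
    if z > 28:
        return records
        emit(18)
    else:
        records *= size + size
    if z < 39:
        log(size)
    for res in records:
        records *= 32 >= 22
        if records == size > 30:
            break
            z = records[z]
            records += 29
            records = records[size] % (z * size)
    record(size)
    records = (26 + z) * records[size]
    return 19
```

Transformed code:
def g(size, z, records):
    records = 16 != records
    size = size + 32
    if z > 28:
        return records
    else:
        records *= size + size
    if z < 39:
        log(size)
    for res in records:
        records *= 32 >= 22
        if records == size > 30:
            break
    record(size)
    records = (26 + z) * records[size]
    return 19

15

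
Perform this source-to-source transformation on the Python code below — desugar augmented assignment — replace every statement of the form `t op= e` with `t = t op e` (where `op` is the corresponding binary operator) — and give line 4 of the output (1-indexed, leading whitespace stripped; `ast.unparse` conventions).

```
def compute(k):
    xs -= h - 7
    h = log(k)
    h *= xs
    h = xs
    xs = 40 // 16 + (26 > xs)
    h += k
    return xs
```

Transformed code:
def compute(k):
    xs = xs - (h - 7)
    h = log(k)
    h = h * xs
    h = xs
    xs = 40 // 16 + (26 > xs)
    h = h + k
    return xs

h = h * xs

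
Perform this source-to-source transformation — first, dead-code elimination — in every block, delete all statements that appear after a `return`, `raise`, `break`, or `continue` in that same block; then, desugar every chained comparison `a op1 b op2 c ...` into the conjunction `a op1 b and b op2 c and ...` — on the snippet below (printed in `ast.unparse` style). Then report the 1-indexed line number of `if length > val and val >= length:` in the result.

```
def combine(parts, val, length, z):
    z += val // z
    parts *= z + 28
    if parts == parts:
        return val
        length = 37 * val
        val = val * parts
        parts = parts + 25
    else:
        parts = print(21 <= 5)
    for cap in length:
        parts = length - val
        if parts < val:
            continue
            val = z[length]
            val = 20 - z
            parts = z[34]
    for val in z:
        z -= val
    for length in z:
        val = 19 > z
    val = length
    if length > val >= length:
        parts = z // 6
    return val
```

17

Transformed code:
def combine(parts, val, length, z):
    z += val // z
    parts *= z + 28
    if parts == parts:
        return val
    else:
        parts = print(21 <= 5)
    for cap in length:
        parts = length - val
        if parts < val:
            continue
    for val in z:
        z -= val
    for length in z:
        val = 19 > z
    val = length
    if length > val and val >= length:
        parts = z // 6
    return val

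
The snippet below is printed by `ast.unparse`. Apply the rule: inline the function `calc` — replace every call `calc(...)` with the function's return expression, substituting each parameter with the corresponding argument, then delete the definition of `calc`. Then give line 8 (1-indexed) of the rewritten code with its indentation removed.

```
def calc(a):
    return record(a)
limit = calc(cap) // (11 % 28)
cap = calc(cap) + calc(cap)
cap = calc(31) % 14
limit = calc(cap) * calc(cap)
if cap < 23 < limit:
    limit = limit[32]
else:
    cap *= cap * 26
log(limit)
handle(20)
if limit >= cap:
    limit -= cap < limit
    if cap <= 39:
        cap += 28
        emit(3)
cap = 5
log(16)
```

Transformed code:
limit = record(cap) // (11 % 28)
cap = record(cap) + record(cap)
cap = record(31) % 14
limit = record(cap) * record(cap)
if cap < 23 < limit:
    limit = limit[32]
else:
    cap *= cap * 26
log(limit)
handle(20)
if limit >= cap:
    limit -= cap < limit
    if cap <= 39:
        cap += 28
        emit(3)
cap = 5
log(16)

cap *= cap * 26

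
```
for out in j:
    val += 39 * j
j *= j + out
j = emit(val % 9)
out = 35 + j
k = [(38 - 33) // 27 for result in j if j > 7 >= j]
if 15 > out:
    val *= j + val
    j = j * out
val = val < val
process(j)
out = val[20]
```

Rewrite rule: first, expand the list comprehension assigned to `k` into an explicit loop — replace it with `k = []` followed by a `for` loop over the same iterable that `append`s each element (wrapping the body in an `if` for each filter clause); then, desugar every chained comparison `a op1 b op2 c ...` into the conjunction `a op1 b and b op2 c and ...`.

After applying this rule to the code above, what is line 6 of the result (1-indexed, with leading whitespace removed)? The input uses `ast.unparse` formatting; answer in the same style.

Transformed code:
for out in j:
    val += 39 * j
j *= j + out
j = emit(val % 9)
out = 35 + j
k = []
for result in j:
    if j > 7 and 7 >= j:
        k.append((38 - 33) // 27)
if 15 > out:
    val *= j + val
    j = j * out
val = val < val
process(j)
out = val[20]

k = []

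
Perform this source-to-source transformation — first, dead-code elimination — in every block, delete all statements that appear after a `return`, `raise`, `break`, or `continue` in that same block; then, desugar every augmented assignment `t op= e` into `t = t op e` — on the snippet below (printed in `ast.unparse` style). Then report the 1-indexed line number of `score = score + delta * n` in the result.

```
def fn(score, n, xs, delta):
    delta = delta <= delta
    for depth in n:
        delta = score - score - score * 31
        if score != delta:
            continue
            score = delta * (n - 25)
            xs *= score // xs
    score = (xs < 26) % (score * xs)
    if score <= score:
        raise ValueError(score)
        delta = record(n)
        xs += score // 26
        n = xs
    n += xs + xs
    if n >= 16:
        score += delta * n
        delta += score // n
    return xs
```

Transformed code:
def fn(score, n, xs, delta):
    delta = delta <= delta
    for depth in n:
        delta = score - score - score * 31
        if score != delta:
            continue
    score = (xs < 26) % (score * xs)
    if score <= score:
        raise ValueError(score)
    n = n + (xs + xs)
    if n >= 16:
        score = score + delta * n
        delta = delta + score // n
    return xs

12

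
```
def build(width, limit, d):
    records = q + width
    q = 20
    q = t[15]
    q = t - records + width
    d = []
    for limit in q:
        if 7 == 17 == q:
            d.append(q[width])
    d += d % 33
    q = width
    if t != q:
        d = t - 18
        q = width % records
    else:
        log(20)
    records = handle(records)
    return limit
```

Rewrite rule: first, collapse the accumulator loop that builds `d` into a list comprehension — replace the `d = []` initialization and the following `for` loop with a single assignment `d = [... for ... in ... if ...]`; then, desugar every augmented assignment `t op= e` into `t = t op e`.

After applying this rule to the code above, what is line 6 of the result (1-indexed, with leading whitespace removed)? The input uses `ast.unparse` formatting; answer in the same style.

Transformed code:
def build(width, limit, d):
    records = q + width
    q = 20
    q = t[15]
    q = t - records + width
    d = [q[width] for limit in q if 7 == 17 == q]
    d = d + d % 33
    q = width
    if t != q:
        d = t - 18
        q = width % records
    else:
        log(20)
    records = handle(records)
    return limit

d = [q[width] for limit in q if 7 == 17 == q]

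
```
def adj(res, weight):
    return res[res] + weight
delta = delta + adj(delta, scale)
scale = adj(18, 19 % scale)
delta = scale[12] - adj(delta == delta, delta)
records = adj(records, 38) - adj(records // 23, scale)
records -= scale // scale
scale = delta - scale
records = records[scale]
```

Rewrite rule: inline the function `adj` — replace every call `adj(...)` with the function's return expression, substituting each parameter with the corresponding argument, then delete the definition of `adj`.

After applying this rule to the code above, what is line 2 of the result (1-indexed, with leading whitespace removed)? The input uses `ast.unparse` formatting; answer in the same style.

Transformed code:
delta = delta + (delta[delta] + scale)
scale = 18[18] + 19 % scale
delta = scale[12] - ((delta == delta)[delta == delta] + delta)
records = records[records] + 38 - ((records // 23)[records // 23] + scale)
records -= scale // scale
scale = delta - scale
records = records[scale]

scale = 18[18] + 19 % scale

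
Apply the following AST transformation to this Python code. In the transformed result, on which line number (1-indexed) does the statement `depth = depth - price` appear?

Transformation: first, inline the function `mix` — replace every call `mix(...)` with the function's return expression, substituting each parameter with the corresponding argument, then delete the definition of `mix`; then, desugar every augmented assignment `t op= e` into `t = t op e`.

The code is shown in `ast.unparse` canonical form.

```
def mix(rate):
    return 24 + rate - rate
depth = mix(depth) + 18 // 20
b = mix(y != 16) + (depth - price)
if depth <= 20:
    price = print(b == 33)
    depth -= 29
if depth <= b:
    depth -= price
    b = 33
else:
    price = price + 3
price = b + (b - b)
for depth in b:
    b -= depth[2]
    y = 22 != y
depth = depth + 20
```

7

Transformed code:
depth = 24 + depth - depth + 18 // 20
b = 24 + (y != 16) - (y != 16) + (depth - price)
if depth <= 20:
    price = print(b == 33)
    depth = depth - 29
if depth <= b:
    depth = depth - price
    b = 33
else:
    price = price + 3
price = b + (b - b)
for depth in b:
    b = b - depth[2]
    y = 22 != y
depth = depth + 20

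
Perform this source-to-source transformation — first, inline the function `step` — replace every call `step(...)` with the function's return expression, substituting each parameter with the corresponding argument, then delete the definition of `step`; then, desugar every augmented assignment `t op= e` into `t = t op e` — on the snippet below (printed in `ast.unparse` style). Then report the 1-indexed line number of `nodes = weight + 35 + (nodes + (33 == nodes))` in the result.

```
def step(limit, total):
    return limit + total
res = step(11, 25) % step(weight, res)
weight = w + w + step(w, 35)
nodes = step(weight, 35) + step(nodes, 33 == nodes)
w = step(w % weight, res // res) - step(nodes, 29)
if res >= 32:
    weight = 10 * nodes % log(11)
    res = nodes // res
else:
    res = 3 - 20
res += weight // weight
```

Transformed code:
res = (11 + 25) % (weight + res)
weight = w + w + (w + 35)
nodes = weight + 35 + (nodes + (33 == nodes))
w = w % weight + res // res - (nodes + 29)
if res >= 32:
    weight = 10 * nodes % log(11)
    res = nodes // res
else:
    res = 3 - 20
res = res + weight // weight

3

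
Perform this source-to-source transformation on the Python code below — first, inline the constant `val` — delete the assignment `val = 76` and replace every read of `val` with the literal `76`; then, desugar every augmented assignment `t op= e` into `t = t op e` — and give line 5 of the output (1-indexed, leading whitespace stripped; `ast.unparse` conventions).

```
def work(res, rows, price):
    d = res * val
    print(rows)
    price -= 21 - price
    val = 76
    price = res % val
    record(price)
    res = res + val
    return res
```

Transformed code:
def work(res, rows, price):
    d = res * 76
    print(rows)
    price = price - (21 - price)
    price = res % 76
    record(price)
    res = res + 76
    return res

price = res % 76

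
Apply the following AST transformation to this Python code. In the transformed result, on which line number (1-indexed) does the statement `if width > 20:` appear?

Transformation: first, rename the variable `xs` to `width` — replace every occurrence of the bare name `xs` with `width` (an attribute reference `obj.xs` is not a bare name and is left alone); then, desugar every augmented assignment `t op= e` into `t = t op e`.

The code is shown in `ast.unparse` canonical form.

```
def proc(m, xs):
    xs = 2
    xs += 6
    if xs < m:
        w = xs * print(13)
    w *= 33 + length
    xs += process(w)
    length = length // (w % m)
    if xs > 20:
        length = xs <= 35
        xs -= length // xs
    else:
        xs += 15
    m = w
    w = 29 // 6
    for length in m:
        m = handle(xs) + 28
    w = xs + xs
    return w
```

9

Transformed code:
def proc(m, width):
    width = 2
    width = width + 6
    if width < m:
        w = width * print(13)
    w = w * (33 + length)
    width = width + process(w)
    length = length // (w % m)
    if width > 20:
        length = width <= 35
        width = width - length // width
    else:
        width = width + 15
    m = w
    w = 29 // 6
    for length in m:
        m = handle(width) + 28
    w = width + width
    return w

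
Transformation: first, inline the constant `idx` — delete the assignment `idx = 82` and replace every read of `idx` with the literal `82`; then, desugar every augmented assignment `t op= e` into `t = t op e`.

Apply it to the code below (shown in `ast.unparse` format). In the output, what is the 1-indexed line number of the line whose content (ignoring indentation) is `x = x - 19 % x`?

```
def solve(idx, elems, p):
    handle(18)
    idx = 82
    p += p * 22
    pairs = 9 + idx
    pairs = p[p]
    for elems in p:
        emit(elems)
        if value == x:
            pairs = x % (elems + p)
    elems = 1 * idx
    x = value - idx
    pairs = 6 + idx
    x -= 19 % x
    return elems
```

Transformed code:
def solve(idx, elems, p):
    handle(18)
    p = p + p * 22
    pairs = 9 + 82
    pairs = p[p]
    for elems in p:
        emit(elems)
        if value == x:
            pairs = x % (elems + p)
    elems = 1 * 82
    x = value - 82
    pairs = 6 + 82
    x = x - 19 % x
    return elems

13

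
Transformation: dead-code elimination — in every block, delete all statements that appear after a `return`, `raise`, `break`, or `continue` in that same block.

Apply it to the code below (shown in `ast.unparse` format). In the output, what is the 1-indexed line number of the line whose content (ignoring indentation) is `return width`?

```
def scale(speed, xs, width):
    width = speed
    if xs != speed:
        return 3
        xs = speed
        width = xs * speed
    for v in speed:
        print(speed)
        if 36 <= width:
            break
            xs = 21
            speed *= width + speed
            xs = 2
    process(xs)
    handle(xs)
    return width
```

Transformed code:
def scale(speed, xs, width):
    width = speed
    if xs != speed:
        return 3
    for v in speed:
        print(speed)
        if 36 <= width:
            break
    process(xs)
    handle(xs)
    return width

11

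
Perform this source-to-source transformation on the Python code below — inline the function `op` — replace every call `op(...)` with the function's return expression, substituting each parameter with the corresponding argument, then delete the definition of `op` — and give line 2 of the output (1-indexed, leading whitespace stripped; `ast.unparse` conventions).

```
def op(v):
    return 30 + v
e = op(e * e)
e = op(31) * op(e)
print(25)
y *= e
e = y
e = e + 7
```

e = (30 + 31) * (30 + e)

Transformed code:
e = 30 + e * e
e = (30 + 31) * (30 + e)
print(25)
y *= e
e = y
e = e + 7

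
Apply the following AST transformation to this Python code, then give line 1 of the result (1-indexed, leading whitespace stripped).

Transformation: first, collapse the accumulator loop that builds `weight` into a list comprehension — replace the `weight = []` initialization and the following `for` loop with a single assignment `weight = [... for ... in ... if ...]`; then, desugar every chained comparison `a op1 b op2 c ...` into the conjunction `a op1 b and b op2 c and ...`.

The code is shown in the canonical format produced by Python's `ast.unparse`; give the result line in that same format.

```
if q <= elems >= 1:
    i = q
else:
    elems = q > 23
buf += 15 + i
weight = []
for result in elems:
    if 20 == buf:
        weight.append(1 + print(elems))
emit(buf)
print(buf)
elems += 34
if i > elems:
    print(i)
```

if q <= elems and elems >= 1:

Transformed code:
if q <= elems and elems >= 1:
    i = q
else:
    elems = q > 23
buf += 15 + i
weight = [1 + print(elems) for result in elems if 20 == buf]
emit(buf)
print(buf)
elems += 34
if i > elems:
    print(i)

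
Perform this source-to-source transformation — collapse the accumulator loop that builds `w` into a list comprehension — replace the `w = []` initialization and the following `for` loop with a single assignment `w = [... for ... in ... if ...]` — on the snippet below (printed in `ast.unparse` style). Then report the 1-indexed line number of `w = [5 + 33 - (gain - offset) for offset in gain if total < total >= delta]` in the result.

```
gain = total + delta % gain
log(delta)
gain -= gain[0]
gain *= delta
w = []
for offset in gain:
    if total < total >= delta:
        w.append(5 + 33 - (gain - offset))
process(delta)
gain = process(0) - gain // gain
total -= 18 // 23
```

Transformed code:
gain = total + delta % gain
log(delta)
gain -= gain[0]
gain *= delta
w = [5 + 33 - (gain - offset) for offset in gain if total < total >= delta]
process(delta)
gain = process(0) - gain // gain
total -= 18 // 23

5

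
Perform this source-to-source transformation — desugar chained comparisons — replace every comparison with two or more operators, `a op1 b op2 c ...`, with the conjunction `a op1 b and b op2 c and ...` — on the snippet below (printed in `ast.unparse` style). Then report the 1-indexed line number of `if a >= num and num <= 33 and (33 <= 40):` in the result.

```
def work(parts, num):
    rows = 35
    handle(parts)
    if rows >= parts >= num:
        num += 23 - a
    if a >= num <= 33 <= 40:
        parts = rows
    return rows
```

6

Transformed code:
def work(parts, num):
    rows = 35
    handle(parts)
    if rows >= parts and parts >= num:
        num += 23 - a
    if a >= num and num <= 33 and (33 <= 40):
        parts = rows
    return rows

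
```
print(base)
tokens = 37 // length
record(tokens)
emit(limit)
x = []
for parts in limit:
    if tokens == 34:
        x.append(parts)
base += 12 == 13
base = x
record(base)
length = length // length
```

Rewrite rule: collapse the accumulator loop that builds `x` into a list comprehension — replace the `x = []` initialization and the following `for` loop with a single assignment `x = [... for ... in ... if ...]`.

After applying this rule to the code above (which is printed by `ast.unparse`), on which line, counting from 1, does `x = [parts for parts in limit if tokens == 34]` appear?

Transformed code:
print(base)
tokens = 37 // length
record(tokens)
emit(limit)
x = [parts for parts in limit if tokens == 34]
base += 12 == 13
base = x
record(base)
length = length // length

5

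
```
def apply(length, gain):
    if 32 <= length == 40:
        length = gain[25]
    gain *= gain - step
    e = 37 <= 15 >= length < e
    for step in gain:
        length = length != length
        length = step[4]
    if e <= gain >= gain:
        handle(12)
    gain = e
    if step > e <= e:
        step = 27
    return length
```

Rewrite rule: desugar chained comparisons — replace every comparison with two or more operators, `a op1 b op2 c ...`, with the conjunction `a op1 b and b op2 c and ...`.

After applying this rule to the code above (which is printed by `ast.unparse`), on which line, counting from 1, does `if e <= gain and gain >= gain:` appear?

Transformed code:
def apply(length, gain):
    if 32 <= length and length == 40:
        length = gain[25]
    gain *= gain - step
    e = 37 <= 15 and 15 >= length and (length < e)
    for step in gain:
        length = length != length
        length = step[4]
    if e <= gain and gain >= gain:
        handle(12)
    gain = e
    if step > e and e <= e:
        step = 27
    return length

9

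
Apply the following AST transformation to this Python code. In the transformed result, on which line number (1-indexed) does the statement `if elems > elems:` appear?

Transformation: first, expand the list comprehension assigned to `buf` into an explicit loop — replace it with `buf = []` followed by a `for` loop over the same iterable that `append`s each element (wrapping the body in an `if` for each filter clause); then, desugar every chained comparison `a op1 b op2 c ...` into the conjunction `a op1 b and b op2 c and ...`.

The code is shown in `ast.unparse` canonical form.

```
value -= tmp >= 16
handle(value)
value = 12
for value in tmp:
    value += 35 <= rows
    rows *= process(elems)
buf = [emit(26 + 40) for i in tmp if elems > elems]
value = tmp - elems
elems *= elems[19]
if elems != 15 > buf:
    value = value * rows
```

Transformed code:
value -= tmp >= 16
handle(value)
value = 12
for value in tmp:
    value += 35 <= rows
    rows *= process(elems)
buf = []
for i in tmp:
    if elems > elems:
        buf.append(emit(26 + 40))
value = tmp - elems
elems *= elems[19]
if elems != 15 and 15 > buf:
    value = value * rows

9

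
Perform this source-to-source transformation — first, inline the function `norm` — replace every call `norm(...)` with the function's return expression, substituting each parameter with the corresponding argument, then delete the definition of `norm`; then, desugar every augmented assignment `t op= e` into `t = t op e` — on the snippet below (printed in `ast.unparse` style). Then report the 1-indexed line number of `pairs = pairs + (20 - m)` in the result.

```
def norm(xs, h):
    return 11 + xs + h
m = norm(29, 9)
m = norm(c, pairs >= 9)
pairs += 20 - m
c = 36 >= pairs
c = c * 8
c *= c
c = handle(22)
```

3

Transformed code:
m = 11 + 29 + 9
m = 11 + c + (pairs >= 9)
pairs = pairs + (20 - m)
c = 36 >= pairs
c = c * 8
c = c * c
c = handle(22)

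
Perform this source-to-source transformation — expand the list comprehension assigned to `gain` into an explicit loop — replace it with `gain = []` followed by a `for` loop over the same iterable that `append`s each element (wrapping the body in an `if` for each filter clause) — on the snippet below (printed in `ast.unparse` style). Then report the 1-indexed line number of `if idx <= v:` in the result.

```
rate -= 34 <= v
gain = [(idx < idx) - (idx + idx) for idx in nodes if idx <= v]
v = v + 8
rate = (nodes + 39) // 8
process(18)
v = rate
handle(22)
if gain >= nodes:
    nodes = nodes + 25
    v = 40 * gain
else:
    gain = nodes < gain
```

Transformed code:
rate -= 34 <= v
gain = []
for idx in nodes:
    if idx <= v:
        gain.append((idx < idx) - (idx + idx))
v = v + 8
rate = (nodes + 39) // 8
process(18)
v = rate
handle(22)
if gain >= nodes:
    nodes = nodes + 25
    v = 40 * gain
else:
    gain = nodes < gain

4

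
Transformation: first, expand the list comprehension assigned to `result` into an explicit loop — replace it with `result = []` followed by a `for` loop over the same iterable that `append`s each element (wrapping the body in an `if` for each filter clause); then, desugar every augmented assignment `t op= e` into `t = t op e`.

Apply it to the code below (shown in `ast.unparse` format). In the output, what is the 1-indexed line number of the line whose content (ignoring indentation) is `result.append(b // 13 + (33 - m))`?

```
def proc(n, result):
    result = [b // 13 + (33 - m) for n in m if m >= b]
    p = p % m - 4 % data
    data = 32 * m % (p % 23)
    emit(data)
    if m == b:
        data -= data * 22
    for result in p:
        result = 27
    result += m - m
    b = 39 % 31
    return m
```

5

Transformed code:
def proc(n, result):
    result = []
    for n in m:
        if m >= b:
            result.append(b // 13 + (33 - m))
    p = p % m - 4 % data
    data = 32 * m % (p % 23)
    emit(data)
    if m == b:
        data = data - data * 22
    for result in p:
        result = 27
    result = result + (m - m)
    b = 39 % 31
    return m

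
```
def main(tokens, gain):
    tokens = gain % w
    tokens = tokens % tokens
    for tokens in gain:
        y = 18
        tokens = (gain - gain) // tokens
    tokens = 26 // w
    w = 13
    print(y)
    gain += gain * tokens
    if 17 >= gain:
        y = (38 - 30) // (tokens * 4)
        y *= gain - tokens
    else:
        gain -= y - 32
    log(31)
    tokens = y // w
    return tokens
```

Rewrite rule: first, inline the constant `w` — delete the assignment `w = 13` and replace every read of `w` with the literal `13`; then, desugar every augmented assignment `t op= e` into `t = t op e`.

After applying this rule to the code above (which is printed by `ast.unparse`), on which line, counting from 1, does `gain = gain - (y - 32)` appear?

14

Transformed code:
def main(tokens, gain):
    tokens = gain % 13
    tokens = tokens % tokens
    for tokens in gain:
        y = 18
        tokens = (gain - gain) // tokens
    tokens = 26 // 13
    print(y)
    gain = gain + gain * tokens
    if 17 >= gain:
        y = (38 - 30) // (tokens * 4)
        y = y * (gain - tokens)
    else:
        gain = gain - (y - 32)
    log(31)
    tokens = y // 13
    return tokens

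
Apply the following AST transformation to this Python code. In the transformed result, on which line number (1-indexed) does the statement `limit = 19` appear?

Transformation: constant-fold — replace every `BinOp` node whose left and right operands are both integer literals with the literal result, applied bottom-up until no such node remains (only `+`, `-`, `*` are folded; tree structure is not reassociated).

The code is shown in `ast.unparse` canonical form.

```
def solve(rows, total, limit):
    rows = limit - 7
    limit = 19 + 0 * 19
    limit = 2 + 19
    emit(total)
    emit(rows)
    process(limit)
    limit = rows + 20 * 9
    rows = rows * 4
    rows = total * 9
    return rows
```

Transformed code:
def solve(rows, total, limit):
    rows = limit - 7
    limit = 19
    limit = 21
    emit(total)
    emit(rows)
    process(limit)
    limit = rows + 180
    rows = rows * 4
    rows = total * 9
    return rows

3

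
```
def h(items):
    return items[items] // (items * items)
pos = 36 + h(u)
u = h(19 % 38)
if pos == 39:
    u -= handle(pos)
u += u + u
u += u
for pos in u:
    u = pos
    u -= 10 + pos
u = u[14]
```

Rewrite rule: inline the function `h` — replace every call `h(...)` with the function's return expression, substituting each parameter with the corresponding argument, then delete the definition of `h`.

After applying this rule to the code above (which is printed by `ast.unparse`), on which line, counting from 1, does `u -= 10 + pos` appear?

9

Transformed code:
pos = 36 + u[u] // (u * u)
u = (19 % 38)[19 % 38] // (19 % 38 * (19 % 38))
if pos == 39:
    u -= handle(pos)
u += u + u
u += u
for pos in u:
    u = pos
    u -= 10 + pos
u = u[14]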